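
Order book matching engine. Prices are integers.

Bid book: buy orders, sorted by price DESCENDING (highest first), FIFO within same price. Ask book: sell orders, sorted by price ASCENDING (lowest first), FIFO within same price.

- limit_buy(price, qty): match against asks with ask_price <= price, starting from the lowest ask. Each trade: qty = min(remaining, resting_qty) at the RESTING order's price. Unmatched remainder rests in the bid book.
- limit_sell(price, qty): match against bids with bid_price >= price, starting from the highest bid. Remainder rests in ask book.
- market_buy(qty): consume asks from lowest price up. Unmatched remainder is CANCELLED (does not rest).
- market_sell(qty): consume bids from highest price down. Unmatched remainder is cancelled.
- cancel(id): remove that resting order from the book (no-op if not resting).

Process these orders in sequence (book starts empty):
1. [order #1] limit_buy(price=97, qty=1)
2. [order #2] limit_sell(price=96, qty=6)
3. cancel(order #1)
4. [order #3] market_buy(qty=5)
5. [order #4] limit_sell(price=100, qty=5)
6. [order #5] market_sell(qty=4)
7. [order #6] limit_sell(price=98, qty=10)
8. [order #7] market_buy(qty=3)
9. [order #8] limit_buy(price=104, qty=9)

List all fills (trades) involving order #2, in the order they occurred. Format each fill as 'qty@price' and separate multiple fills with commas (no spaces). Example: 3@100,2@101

After op 1 [order #1] limit_buy(price=97, qty=1): fills=none; bids=[#1:1@97] asks=[-]
After op 2 [order #2] limit_sell(price=96, qty=6): fills=#1x#2:1@97; bids=[-] asks=[#2:5@96]
After op 3 cancel(order #1): fills=none; bids=[-] asks=[#2:5@96]
After op 4 [order #3] market_buy(qty=5): fills=#3x#2:5@96; bids=[-] asks=[-]
After op 5 [order #4] limit_sell(price=100, qty=5): fills=none; bids=[-] asks=[#4:5@100]
After op 6 [order #5] market_sell(qty=4): fills=none; bids=[-] asks=[#4:5@100]
After op 7 [order #6] limit_sell(price=98, qty=10): fills=none; bids=[-] asks=[#6:10@98 #4:5@100]
After op 8 [order #7] market_buy(qty=3): fills=#7x#6:3@98; bids=[-] asks=[#6:7@98 #4:5@100]
After op 9 [order #8] limit_buy(price=104, qty=9): fills=#8x#6:7@98 #8x#4:2@100; bids=[-] asks=[#4:3@100]

Answer: 1@97,5@96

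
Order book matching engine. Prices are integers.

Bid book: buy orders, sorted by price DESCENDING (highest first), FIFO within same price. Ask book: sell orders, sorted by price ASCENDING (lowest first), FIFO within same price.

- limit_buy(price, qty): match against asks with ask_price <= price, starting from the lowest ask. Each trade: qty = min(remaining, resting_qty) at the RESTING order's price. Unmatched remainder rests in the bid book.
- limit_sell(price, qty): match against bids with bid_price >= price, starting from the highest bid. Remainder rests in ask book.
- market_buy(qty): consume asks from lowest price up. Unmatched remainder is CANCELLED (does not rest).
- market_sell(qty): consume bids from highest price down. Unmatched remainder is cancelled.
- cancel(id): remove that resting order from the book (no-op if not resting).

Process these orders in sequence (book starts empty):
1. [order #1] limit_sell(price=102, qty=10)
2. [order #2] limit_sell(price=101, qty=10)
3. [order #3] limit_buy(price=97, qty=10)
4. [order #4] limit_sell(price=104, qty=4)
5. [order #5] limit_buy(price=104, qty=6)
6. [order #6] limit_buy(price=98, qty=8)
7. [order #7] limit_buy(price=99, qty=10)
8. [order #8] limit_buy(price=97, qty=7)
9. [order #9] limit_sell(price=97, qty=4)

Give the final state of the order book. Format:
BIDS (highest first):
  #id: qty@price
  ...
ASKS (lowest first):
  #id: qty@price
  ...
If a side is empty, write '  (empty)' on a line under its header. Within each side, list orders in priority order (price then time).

After op 1 [order #1] limit_sell(price=102, qty=10): fills=none; bids=[-] asks=[#1:10@102]
After op 2 [order #2] limit_sell(price=101, qty=10): fills=none; bids=[-] asks=[#2:10@101 #1:10@102]
After op 3 [order #3] limit_buy(price=97, qty=10): fills=none; bids=[#3:10@97] asks=[#2:10@101 #1:10@102]
After op 4 [order #4] limit_sell(price=104, qty=4): fills=none; bids=[#3:10@97] asks=[#2:10@101 #1:10@102 #4:4@104]
After op 5 [order #5] limit_buy(price=104, qty=6): fills=#5x#2:6@101; bids=[#3:10@97] asks=[#2:4@101 #1:10@102 #4:4@104]
After op 6 [order #6] limit_buy(price=98, qty=8): fills=none; bids=[#6:8@98 #3:10@97] asks=[#2:4@101 #1:10@102 #4:4@104]
After op 7 [order #7] limit_buy(price=99, qty=10): fills=none; bids=[#7:10@99 #6:8@98 #3:10@97] asks=[#2:4@101 #1:10@102 #4:4@104]
After op 8 [order #8] limit_buy(price=97, qty=7): fills=none; bids=[#7:10@99 #6:8@98 #3:10@97 #8:7@97] asks=[#2:4@101 #1:10@102 #4:4@104]
After op 9 [order #9] limit_sell(price=97, qty=4): fills=#7x#9:4@99; bids=[#7:6@99 #6:8@98 #3:10@97 #8:7@97] asks=[#2:4@101 #1:10@102 #4:4@104]

Answer: BIDS (highest first):
  #7: 6@99
  #6: 8@98
  #3: 10@97
  #8: 7@97
ASKS (lowest first):
  #2: 4@101
  #1: 10@102
  #4: 4@104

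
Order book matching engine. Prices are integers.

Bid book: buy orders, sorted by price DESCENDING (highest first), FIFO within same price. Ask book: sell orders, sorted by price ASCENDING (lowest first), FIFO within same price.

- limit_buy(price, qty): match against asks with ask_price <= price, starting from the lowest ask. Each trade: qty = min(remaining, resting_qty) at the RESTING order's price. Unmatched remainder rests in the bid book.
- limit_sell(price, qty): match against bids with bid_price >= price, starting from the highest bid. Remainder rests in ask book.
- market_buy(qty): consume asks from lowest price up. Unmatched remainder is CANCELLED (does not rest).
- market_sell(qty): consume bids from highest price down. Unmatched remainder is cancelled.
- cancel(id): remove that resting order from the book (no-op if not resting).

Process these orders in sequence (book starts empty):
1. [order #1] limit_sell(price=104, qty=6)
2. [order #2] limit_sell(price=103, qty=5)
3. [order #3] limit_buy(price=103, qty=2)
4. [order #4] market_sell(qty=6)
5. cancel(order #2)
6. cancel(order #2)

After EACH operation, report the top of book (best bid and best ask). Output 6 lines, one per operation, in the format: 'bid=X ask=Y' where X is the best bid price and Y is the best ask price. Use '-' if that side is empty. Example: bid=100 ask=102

After op 1 [order #1] limit_sell(price=104, qty=6): fills=none; bids=[-] asks=[#1:6@104]
After op 2 [order #2] limit_sell(price=103, qty=5): fills=none; bids=[-] asks=[#2:5@103 #1:6@104]
After op 3 [order #3] limit_buy(price=103, qty=2): fills=#3x#2:2@103; bids=[-] asks=[#2:3@103 #1:6@104]
After op 4 [order #4] market_sell(qty=6): fills=none; bids=[-] asks=[#2:3@103 #1:6@104]
After op 5 cancel(order #2): fills=none; bids=[-] asks=[#1:6@104]
After op 6 cancel(order #2): fills=none; bids=[-] asks=[#1:6@104]

Answer: bid=- ask=104
bid=- ask=103
bid=- ask=103
bid=- ask=103
bid=- ask=104
bid=- ask=104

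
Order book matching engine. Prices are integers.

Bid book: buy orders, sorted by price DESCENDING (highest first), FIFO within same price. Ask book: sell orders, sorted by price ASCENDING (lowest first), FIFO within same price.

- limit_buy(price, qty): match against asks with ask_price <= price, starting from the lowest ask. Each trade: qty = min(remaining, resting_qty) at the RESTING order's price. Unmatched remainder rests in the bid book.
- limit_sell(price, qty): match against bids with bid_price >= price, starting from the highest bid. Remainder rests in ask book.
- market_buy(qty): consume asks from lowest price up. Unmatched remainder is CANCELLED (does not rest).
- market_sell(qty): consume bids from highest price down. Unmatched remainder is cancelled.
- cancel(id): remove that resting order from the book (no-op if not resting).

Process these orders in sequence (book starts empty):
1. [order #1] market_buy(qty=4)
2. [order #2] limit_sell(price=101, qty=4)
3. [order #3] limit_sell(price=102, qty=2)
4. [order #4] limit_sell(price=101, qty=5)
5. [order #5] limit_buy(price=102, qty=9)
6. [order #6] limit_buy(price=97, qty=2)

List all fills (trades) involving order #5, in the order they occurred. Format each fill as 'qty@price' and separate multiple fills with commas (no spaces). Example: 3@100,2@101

Answer: 4@101,5@101

Derivation:
After op 1 [order #1] market_buy(qty=4): fills=none; bids=[-] asks=[-]
After op 2 [order #2] limit_sell(price=101, qty=4): fills=none; bids=[-] asks=[#2:4@101]
After op 3 [order #3] limit_sell(price=102, qty=2): fills=none; bids=[-] asks=[#2:4@101 #3:2@102]
After op 4 [order #4] limit_sell(price=101, qty=5): fills=none; bids=[-] asks=[#2:4@101 #4:5@101 #3:2@102]
After op 5 [order #5] limit_buy(price=102, qty=9): fills=#5x#2:4@101 #5x#4:5@101; bids=[-] asks=[#3:2@102]
After op 6 [order #6] limit_buy(price=97, qty=2): fills=none; bids=[#6:2@97] asks=[#3:2@102]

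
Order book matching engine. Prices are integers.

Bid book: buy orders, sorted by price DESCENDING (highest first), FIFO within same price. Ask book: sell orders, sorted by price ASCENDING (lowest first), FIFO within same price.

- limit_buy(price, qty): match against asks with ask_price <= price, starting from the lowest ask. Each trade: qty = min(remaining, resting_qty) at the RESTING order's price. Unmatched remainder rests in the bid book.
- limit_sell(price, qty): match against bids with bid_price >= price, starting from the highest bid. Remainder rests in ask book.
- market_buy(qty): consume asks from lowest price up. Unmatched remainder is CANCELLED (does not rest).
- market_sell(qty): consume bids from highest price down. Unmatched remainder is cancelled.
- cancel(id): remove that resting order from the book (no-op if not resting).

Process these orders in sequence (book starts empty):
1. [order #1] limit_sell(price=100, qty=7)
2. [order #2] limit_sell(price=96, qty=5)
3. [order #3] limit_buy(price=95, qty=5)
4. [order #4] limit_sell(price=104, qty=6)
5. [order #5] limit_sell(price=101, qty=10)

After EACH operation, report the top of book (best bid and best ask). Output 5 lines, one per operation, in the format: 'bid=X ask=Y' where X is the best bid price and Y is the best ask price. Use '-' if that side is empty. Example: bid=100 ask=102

Answer: bid=- ask=100
bid=- ask=96
bid=95 ask=96
bid=95 ask=96
bid=95 ask=96

Derivation:
After op 1 [order #1] limit_sell(price=100, qty=7): fills=none; bids=[-] asks=[#1:7@100]
After op 2 [order #2] limit_sell(price=96, qty=5): fills=none; bids=[-] asks=[#2:5@96 #1:7@100]
After op 3 [order #3] limit_buy(price=95, qty=5): fills=none; bids=[#3:5@95] asks=[#2:5@96 #1:7@100]
After op 4 [order #4] limit_sell(price=104, qty=6): fills=none; bids=[#3:5@95] asks=[#2:5@96 #1:7@100 #4:6@104]
After op 5 [order #5] limit_sell(price=101, qty=10): fills=none; bids=[#3:5@95] asks=[#2:5@96 #1:7@100 #5:10@101 #4:6@104]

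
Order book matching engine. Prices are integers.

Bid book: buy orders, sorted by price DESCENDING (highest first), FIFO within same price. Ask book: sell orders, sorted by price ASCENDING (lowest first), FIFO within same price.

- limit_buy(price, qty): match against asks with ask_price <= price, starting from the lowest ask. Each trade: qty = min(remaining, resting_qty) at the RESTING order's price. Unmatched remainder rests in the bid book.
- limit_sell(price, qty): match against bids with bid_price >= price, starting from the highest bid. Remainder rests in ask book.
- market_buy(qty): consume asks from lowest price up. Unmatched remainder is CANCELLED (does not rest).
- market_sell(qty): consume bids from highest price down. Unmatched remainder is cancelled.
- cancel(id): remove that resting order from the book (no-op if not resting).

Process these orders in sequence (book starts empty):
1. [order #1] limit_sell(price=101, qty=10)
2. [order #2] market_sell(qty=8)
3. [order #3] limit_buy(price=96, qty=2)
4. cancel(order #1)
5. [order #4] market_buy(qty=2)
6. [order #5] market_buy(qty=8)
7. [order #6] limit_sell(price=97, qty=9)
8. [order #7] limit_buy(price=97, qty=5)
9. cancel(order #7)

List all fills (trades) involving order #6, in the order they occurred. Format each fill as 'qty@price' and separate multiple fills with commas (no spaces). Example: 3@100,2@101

After op 1 [order #1] limit_sell(price=101, qty=10): fills=none; bids=[-] asks=[#1:10@101]
After op 2 [order #2] market_sell(qty=8): fills=none; bids=[-] asks=[#1:10@101]
After op 3 [order #3] limit_buy(price=96, qty=2): fills=none; bids=[#3:2@96] asks=[#1:10@101]
After op 4 cancel(order #1): fills=none; bids=[#3:2@96] asks=[-]
After op 5 [order #4] market_buy(qty=2): fills=none; bids=[#3:2@96] asks=[-]
After op 6 [order #5] market_buy(qty=8): fills=none; bids=[#3:2@96] asks=[-]
After op 7 [order #6] limit_sell(price=97, qty=9): fills=none; bids=[#3:2@96] asks=[#6:9@97]
After op 8 [order #7] limit_buy(price=97, qty=5): fills=#7x#6:5@97; bids=[#3:2@96] asks=[#6:4@97]
After op 9 cancel(order #7): fills=none; bids=[#3:2@96] asks=[#6:4@97]

Answer: 5@97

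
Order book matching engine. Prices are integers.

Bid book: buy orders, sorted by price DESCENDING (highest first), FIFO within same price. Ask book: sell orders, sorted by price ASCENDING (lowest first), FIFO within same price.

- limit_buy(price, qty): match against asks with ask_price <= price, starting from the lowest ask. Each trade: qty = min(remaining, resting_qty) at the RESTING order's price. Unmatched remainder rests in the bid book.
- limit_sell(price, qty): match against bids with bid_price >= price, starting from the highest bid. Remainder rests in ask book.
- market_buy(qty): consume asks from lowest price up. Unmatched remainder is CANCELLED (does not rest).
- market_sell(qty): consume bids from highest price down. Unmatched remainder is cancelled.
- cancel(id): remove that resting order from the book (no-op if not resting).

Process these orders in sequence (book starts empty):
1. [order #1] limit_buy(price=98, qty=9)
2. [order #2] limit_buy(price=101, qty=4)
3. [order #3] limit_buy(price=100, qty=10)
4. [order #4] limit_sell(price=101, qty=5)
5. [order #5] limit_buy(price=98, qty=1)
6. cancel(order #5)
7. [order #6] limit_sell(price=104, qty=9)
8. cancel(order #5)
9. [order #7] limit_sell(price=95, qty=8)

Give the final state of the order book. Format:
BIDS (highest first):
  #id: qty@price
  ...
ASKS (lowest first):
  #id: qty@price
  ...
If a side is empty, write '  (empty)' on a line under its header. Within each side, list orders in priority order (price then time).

Answer: BIDS (highest first):
  #3: 2@100
  #1: 9@98
ASKS (lowest first):
  #4: 1@101
  #6: 9@104

Derivation:
After op 1 [order #1] limit_buy(price=98, qty=9): fills=none; bids=[#1:9@98] asks=[-]
After op 2 [order #2] limit_buy(price=101, qty=4): fills=none; bids=[#2:4@101 #1:9@98] asks=[-]
After op 3 [order #3] limit_buy(price=100, qty=10): fills=none; bids=[#2:4@101 #3:10@100 #1:9@98] asks=[-]
After op 4 [order #4] limit_sell(price=101, qty=5): fills=#2x#4:4@101; bids=[#3:10@100 #1:9@98] asks=[#4:1@101]
After op 5 [order #5] limit_buy(price=98, qty=1): fills=none; bids=[#3:10@100 #1:9@98 #5:1@98] asks=[#4:1@101]
After op 6 cancel(order #5): fills=none; bids=[#3:10@100 #1:9@98] asks=[#4:1@101]
After op 7 [order #6] limit_sell(price=104, qty=9): fills=none; bids=[#3:10@100 #1:9@98] asks=[#4:1@101 #6:9@104]
After op 8 cancel(order #5): fills=none; bids=[#3:10@100 #1:9@98] asks=[#4:1@101 #6:9@104]
After op 9 [order #7] limit_sell(price=95, qty=8): fills=#3x#7:8@100; bids=[#3:2@100 #1:9@98] asks=[#4:1@101 #6:9@104]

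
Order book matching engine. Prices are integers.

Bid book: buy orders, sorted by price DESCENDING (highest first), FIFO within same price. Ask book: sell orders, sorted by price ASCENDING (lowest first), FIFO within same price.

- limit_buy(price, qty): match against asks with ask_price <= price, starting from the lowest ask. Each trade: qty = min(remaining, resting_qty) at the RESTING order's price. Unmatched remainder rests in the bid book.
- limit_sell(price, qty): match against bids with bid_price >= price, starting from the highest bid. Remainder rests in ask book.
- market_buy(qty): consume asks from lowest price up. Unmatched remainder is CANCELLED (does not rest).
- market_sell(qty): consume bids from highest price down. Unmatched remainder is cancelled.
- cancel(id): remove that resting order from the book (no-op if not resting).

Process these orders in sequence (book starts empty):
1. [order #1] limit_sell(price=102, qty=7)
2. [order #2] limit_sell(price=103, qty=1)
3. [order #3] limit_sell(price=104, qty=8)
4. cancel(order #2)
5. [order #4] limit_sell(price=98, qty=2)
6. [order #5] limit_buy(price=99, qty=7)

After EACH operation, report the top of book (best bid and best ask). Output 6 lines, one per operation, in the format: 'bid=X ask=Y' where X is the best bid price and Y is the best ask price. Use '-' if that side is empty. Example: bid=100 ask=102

Answer: bid=- ask=102
bid=- ask=102
bid=- ask=102
bid=- ask=102
bid=- ask=98
bid=99 ask=102

Derivation:
After op 1 [order #1] limit_sell(price=102, qty=7): fills=none; bids=[-] asks=[#1:7@102]
After op 2 [order #2] limit_sell(price=103, qty=1): fills=none; bids=[-] asks=[#1:7@102 #2:1@103]
After op 3 [order #3] limit_sell(price=104, qty=8): fills=none; bids=[-] asks=[#1:7@102 #2:1@103 #3:8@104]
After op 4 cancel(order #2): fills=none; bids=[-] asks=[#1:7@102 #3:8@104]
After op 5 [order #4] limit_sell(price=98, qty=2): fills=none; bids=[-] asks=[#4:2@98 #1:7@102 #3:8@104]
After op 6 [order #5] limit_buy(price=99, qty=7): fills=#5x#4:2@98; bids=[#5:5@99] asks=[#1:7@102 #3:8@104]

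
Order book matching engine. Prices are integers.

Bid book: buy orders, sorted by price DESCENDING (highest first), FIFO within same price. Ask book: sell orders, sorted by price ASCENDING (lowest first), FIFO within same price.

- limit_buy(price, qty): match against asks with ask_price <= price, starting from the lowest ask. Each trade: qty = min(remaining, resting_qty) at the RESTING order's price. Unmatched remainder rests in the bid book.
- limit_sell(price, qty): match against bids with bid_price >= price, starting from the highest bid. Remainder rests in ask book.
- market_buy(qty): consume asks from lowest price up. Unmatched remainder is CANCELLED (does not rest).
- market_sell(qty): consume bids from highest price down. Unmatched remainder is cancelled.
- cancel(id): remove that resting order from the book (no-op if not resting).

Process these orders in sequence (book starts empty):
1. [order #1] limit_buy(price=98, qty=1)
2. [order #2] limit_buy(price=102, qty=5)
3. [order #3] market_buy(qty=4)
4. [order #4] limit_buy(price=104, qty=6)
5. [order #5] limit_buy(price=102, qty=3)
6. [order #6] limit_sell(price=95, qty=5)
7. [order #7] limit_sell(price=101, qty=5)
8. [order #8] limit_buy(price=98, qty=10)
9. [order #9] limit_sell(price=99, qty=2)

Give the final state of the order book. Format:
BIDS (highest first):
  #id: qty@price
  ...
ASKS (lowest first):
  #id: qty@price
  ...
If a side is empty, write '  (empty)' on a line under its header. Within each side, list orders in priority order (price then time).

Answer: BIDS (highest first):
  #5: 2@102
  #1: 1@98
  #8: 10@98
ASKS (lowest first):
  (empty)

Derivation:
After op 1 [order #1] limit_buy(price=98, qty=1): fills=none; bids=[#1:1@98] asks=[-]
After op 2 [order #2] limit_buy(price=102, qty=5): fills=none; bids=[#2:5@102 #1:1@98] asks=[-]
After op 3 [order #3] market_buy(qty=4): fills=none; bids=[#2:5@102 #1:1@98] asks=[-]
After op 4 [order #4] limit_buy(price=104, qty=6): fills=none; bids=[#4:6@104 #2:5@102 #1:1@98] asks=[-]
After op 5 [order #5] limit_buy(price=102, qty=3): fills=none; bids=[#4:6@104 #2:5@102 #5:3@102 #1:1@98] asks=[-]
After op 6 [order #6] limit_sell(price=95, qty=5): fills=#4x#6:5@104; bids=[#4:1@104 #2:5@102 #5:3@102 #1:1@98] asks=[-]
After op 7 [order #7] limit_sell(price=101, qty=5): fills=#4x#7:1@104 #2x#7:4@102; bids=[#2:1@102 #5:3@102 #1:1@98] asks=[-]
After op 8 [order #8] limit_buy(price=98, qty=10): fills=none; bids=[#2:1@102 #5:3@102 #1:1@98 #8:10@98] asks=[-]
After op 9 [order #9] limit_sell(price=99, qty=2): fills=#2x#9:1@102 #5x#9:1@102; bids=[#5:2@102 #1:1@98 #8:10@98] asks=[-]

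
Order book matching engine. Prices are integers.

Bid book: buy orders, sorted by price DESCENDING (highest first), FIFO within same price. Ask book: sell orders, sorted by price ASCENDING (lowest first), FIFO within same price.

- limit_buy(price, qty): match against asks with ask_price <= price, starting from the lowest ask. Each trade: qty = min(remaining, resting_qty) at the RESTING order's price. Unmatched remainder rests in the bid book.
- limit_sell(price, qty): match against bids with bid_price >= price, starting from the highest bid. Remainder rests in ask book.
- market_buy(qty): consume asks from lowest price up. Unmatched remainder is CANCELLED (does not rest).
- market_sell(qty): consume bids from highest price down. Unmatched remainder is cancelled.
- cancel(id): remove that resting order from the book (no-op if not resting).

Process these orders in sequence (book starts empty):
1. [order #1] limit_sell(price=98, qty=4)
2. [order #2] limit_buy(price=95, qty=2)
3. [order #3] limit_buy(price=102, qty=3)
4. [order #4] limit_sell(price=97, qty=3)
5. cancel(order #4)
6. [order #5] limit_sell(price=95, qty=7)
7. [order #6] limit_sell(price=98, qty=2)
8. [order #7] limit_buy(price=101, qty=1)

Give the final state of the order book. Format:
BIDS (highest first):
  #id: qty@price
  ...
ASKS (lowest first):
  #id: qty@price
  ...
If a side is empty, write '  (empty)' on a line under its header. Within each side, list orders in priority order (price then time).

Answer: BIDS (highest first):
  (empty)
ASKS (lowest first):
  #5: 4@95
  #1: 1@98
  #6: 2@98

Derivation:
After op 1 [order #1] limit_sell(price=98, qty=4): fills=none; bids=[-] asks=[#1:4@98]
After op 2 [order #2] limit_buy(price=95, qty=2): fills=none; bids=[#2:2@95] asks=[#1:4@98]
After op 3 [order #3] limit_buy(price=102, qty=3): fills=#3x#1:3@98; bids=[#2:2@95] asks=[#1:1@98]
After op 4 [order #4] limit_sell(price=97, qty=3): fills=none; bids=[#2:2@95] asks=[#4:3@97 #1:1@98]
After op 5 cancel(order #4): fills=none; bids=[#2:2@95] asks=[#1:1@98]
After op 6 [order #5] limit_sell(price=95, qty=7): fills=#2x#5:2@95; bids=[-] asks=[#5:5@95 #1:1@98]
After op 7 [order #6] limit_sell(price=98, qty=2): fills=none; bids=[-] asks=[#5:5@95 #1:1@98 #6:2@98]
After op 8 [order #7] limit_buy(price=101, qty=1): fills=#7x#5:1@95; bids=[-] asks=[#5:4@95 #1:1@98 #6:2@98]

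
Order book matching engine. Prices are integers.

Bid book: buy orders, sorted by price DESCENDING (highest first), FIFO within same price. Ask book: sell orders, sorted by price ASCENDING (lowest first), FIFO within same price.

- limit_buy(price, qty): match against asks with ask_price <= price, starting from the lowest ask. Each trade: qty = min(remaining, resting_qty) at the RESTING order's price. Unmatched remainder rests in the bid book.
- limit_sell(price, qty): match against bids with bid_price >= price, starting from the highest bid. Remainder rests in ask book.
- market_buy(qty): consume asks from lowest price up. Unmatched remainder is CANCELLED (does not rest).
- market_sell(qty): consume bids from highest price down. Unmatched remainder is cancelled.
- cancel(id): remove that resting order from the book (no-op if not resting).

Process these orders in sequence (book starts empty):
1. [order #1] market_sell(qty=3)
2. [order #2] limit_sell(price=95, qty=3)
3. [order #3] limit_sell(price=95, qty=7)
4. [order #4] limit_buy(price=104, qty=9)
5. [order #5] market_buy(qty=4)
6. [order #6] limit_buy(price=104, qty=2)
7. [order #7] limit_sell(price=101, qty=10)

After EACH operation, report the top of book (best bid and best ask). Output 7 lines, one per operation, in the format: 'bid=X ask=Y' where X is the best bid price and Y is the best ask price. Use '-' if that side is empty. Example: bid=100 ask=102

After op 1 [order #1] market_sell(qty=3): fills=none; bids=[-] asks=[-]
After op 2 [order #2] limit_sell(price=95, qty=3): fills=none; bids=[-] asks=[#2:3@95]
After op 3 [order #3] limit_sell(price=95, qty=7): fills=none; bids=[-] asks=[#2:3@95 #3:7@95]
After op 4 [order #4] limit_buy(price=104, qty=9): fills=#4x#2:3@95 #4x#3:6@95; bids=[-] asks=[#3:1@95]
After op 5 [order #5] market_buy(qty=4): fills=#5x#3:1@95; bids=[-] asks=[-]
After op 6 [order #6] limit_buy(price=104, qty=2): fills=none; bids=[#6:2@104] asks=[-]
After op 7 [order #7] limit_sell(price=101, qty=10): fills=#6x#7:2@104; bids=[-] asks=[#7:8@101]

Answer: bid=- ask=-
bid=- ask=95
bid=- ask=95
bid=- ask=95
bid=- ask=-
bid=104 ask=-
bid=- ask=101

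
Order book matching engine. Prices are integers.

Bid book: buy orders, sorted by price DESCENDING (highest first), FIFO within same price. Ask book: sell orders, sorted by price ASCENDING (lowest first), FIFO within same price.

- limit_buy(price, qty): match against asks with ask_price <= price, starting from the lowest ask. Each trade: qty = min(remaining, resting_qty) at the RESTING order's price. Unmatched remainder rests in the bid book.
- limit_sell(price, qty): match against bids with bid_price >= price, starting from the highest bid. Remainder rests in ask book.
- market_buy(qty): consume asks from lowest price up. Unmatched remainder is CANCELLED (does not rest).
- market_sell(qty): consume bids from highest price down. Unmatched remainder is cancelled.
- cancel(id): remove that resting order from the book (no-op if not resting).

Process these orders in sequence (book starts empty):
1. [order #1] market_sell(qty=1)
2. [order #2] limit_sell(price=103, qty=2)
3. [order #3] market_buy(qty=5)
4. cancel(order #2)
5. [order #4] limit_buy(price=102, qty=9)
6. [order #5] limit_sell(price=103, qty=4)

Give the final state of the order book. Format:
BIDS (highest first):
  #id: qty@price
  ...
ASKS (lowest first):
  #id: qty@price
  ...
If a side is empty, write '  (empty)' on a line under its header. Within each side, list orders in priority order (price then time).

Answer: BIDS (highest first):
  #4: 9@102
ASKS (lowest first):
  #5: 4@103

Derivation:
After op 1 [order #1] market_sell(qty=1): fills=none; bids=[-] asks=[-]
After op 2 [order #2] limit_sell(price=103, qty=2): fills=none; bids=[-] asks=[#2:2@103]
After op 3 [order #3] market_buy(qty=5): fills=#3x#2:2@103; bids=[-] asks=[-]
After op 4 cancel(order #2): fills=none; bids=[-] asks=[-]
After op 5 [order #4] limit_buy(price=102, qty=9): fills=none; bids=[#4:9@102] asks=[-]
After op 6 [order #5] limit_sell(price=103, qty=4): fills=none; bids=[#4:9@102] asks=[#5:4@103]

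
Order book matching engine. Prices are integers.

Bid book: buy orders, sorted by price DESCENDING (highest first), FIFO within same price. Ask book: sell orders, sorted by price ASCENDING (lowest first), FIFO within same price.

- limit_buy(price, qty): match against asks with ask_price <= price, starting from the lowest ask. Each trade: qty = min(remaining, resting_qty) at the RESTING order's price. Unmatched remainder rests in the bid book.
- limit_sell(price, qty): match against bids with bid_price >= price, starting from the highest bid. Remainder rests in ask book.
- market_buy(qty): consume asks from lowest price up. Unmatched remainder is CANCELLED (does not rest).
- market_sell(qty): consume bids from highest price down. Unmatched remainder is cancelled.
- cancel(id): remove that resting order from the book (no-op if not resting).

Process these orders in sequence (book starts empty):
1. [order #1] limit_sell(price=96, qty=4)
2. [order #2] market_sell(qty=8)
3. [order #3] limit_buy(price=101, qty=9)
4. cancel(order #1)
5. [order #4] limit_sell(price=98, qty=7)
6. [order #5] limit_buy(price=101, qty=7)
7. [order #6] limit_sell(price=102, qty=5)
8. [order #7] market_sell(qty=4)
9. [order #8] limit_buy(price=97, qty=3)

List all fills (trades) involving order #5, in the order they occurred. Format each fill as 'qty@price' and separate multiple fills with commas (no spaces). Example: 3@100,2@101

After op 1 [order #1] limit_sell(price=96, qty=4): fills=none; bids=[-] asks=[#1:4@96]
After op 2 [order #2] market_sell(qty=8): fills=none; bids=[-] asks=[#1:4@96]
After op 3 [order #3] limit_buy(price=101, qty=9): fills=#3x#1:4@96; bids=[#3:5@101] asks=[-]
After op 4 cancel(order #1): fills=none; bids=[#3:5@101] asks=[-]
After op 5 [order #4] limit_sell(price=98, qty=7): fills=#3x#4:5@101; bids=[-] asks=[#4:2@98]
After op 6 [order #5] limit_buy(price=101, qty=7): fills=#5x#4:2@98; bids=[#5:5@101] asks=[-]
After op 7 [order #6] limit_sell(price=102, qty=5): fills=none; bids=[#5:5@101] asks=[#6:5@102]
After op 8 [order #7] market_sell(qty=4): fills=#5x#7:4@101; bids=[#5:1@101] asks=[#6:5@102]
After op 9 [order #8] limit_buy(price=97, qty=3): fills=none; bids=[#5:1@101 #8:3@97] asks=[#6:5@102]

Answer: 2@98,4@101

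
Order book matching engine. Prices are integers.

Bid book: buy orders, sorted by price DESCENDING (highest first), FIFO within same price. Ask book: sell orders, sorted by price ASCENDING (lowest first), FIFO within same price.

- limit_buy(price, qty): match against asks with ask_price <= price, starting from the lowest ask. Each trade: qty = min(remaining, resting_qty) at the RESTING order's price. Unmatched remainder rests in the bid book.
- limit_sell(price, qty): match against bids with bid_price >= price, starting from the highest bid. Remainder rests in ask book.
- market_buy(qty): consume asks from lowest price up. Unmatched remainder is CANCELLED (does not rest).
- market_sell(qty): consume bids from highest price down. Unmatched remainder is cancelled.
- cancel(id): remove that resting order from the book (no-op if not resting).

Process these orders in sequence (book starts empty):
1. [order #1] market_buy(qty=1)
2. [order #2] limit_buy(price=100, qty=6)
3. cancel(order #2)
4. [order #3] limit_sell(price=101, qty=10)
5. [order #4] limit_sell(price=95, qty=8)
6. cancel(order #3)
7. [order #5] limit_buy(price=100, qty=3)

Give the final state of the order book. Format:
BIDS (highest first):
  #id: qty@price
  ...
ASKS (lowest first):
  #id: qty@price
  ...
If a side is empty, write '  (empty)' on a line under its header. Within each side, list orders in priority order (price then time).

After op 1 [order #1] market_buy(qty=1): fills=none; bids=[-] asks=[-]
After op 2 [order #2] limit_buy(price=100, qty=6): fills=none; bids=[#2:6@100] asks=[-]
After op 3 cancel(order #2): fills=none; bids=[-] asks=[-]
After op 4 [order #3] limit_sell(price=101, qty=10): fills=none; bids=[-] asks=[#3:10@101]
After op 5 [order #4] limit_sell(price=95, qty=8): fills=none; bids=[-] asks=[#4:8@95 #3:10@101]
After op 6 cancel(order #3): fills=none; bids=[-] asks=[#4:8@95]
After op 7 [order #5] limit_buy(price=100, qty=3): fills=#5x#4:3@95; bids=[-] asks=[#4:5@95]

Answer: BIDS (highest first):
  (empty)
ASKS (lowest first):
  #4: 5@95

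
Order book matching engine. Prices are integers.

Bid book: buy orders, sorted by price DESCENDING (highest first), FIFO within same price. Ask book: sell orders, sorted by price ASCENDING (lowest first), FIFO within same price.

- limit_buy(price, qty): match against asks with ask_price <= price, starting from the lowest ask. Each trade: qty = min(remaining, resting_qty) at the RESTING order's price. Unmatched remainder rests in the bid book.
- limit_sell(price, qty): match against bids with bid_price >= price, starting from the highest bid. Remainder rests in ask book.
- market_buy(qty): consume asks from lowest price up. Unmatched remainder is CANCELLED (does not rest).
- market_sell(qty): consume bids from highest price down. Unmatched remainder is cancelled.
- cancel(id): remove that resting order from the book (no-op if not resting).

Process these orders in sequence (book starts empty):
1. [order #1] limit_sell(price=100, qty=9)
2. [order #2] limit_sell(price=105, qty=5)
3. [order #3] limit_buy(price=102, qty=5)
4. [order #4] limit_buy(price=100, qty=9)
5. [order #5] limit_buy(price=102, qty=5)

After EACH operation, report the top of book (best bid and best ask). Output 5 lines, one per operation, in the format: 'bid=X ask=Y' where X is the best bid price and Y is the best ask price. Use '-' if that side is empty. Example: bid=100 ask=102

After op 1 [order #1] limit_sell(price=100, qty=9): fills=none; bids=[-] asks=[#1:9@100]
After op 2 [order #2] limit_sell(price=105, qty=5): fills=none; bids=[-] asks=[#1:9@100 #2:5@105]
After op 3 [order #3] limit_buy(price=102, qty=5): fills=#3x#1:5@100; bids=[-] asks=[#1:4@100 #2:5@105]
After op 4 [order #4] limit_buy(price=100, qty=9): fills=#4x#1:4@100; bids=[#4:5@100] asks=[#2:5@105]
After op 5 [order #5] limit_buy(price=102, qty=5): fills=none; bids=[#5:5@102 #4:5@100] asks=[#2:5@105]

Answer: bid=- ask=100
bid=- ask=100
bid=- ask=100
bid=100 ask=105
bid=102 ask=105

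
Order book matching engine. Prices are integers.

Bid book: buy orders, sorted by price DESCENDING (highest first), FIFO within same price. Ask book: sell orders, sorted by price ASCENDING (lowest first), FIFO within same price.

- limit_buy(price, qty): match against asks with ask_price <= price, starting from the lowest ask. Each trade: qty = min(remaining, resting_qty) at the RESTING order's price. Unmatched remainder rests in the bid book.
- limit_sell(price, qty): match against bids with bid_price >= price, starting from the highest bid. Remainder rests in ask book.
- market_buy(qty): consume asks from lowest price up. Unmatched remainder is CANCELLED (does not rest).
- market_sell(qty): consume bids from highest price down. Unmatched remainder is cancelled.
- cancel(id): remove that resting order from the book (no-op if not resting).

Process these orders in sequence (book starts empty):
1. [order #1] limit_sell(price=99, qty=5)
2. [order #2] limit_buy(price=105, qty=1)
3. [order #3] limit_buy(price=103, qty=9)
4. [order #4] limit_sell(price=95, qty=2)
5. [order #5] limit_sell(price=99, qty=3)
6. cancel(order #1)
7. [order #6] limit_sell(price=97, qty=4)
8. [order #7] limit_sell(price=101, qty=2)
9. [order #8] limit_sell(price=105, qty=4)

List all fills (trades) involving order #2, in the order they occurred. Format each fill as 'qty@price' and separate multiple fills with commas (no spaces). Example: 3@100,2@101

After op 1 [order #1] limit_sell(price=99, qty=5): fills=none; bids=[-] asks=[#1:5@99]
After op 2 [order #2] limit_buy(price=105, qty=1): fills=#2x#1:1@99; bids=[-] asks=[#1:4@99]
After op 3 [order #3] limit_buy(price=103, qty=9): fills=#3x#1:4@99; bids=[#3:5@103] asks=[-]
After op 4 [order #4] limit_sell(price=95, qty=2): fills=#3x#4:2@103; bids=[#3:3@103] asks=[-]
After op 5 [order #5] limit_sell(price=99, qty=3): fills=#3x#5:3@103; bids=[-] asks=[-]
After op 6 cancel(order #1): fills=none; bids=[-] asks=[-]
After op 7 [order #6] limit_sell(price=97, qty=4): fills=none; bids=[-] asks=[#6:4@97]
After op 8 [order #7] limit_sell(price=101, qty=2): fills=none; bids=[-] asks=[#6:4@97 #7:2@101]
After op 9 [order #8] limit_sell(price=105, qty=4): fills=none; bids=[-] asks=[#6:4@97 #7:2@101 #8:4@105]

Answer: 1@99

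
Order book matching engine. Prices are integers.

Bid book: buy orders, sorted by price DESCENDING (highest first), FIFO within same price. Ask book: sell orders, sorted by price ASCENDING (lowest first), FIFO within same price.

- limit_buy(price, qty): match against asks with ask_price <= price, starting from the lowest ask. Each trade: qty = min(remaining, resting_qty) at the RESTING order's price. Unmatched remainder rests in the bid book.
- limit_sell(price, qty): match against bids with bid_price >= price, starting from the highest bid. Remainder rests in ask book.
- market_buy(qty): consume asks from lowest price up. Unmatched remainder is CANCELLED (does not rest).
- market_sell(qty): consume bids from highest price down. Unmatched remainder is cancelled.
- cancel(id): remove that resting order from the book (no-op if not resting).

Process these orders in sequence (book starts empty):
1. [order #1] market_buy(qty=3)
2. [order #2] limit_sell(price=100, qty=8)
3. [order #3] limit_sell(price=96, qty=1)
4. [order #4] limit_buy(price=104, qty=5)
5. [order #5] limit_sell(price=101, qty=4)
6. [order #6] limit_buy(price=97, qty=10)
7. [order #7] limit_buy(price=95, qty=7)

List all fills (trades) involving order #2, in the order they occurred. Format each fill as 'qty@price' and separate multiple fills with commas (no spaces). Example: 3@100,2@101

After op 1 [order #1] market_buy(qty=3): fills=none; bids=[-] asks=[-]
After op 2 [order #2] limit_sell(price=100, qty=8): fills=none; bids=[-] asks=[#2:8@100]
After op 3 [order #3] limit_sell(price=96, qty=1): fills=none; bids=[-] asks=[#3:1@96 #2:8@100]
After op 4 [order #4] limit_buy(price=104, qty=5): fills=#4x#3:1@96 #4x#2:4@100; bids=[-] asks=[#2:4@100]
After op 5 [order #5] limit_sell(price=101, qty=4): fills=none; bids=[-] asks=[#2:4@100 #5:4@101]
After op 6 [order #6] limit_buy(price=97, qty=10): fills=none; bids=[#6:10@97] asks=[#2:4@100 #5:4@101]
After op 7 [order #7] limit_buy(price=95, qty=7): fills=none; bids=[#6:10@97 #7:7@95] asks=[#2:4@100 #5:4@101]

Answer: 4@100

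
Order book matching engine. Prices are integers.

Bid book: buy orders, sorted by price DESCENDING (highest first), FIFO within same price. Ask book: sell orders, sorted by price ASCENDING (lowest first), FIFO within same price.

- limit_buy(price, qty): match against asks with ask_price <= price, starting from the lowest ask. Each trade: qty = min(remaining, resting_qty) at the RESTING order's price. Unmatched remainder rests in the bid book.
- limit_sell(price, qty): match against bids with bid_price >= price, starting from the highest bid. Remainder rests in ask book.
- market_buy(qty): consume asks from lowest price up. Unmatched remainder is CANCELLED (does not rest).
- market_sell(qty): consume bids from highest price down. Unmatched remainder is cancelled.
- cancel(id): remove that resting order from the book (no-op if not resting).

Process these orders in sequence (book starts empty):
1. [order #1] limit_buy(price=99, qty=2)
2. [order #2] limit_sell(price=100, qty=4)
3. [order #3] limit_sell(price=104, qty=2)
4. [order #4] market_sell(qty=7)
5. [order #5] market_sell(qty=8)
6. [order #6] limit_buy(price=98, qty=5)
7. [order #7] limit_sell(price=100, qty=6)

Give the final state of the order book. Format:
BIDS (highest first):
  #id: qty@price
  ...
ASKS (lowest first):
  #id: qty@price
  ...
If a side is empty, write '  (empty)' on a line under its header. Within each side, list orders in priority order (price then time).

Answer: BIDS (highest first):
  #6: 5@98
ASKS (lowest first):
  #2: 4@100
  #7: 6@100
  #3: 2@104

Derivation:
After op 1 [order #1] limit_buy(price=99, qty=2): fills=none; bids=[#1:2@99] asks=[-]
After op 2 [order #2] limit_sell(price=100, qty=4): fills=none; bids=[#1:2@99] asks=[#2:4@100]
After op 3 [order #3] limit_sell(price=104, qty=2): fills=none; bids=[#1:2@99] asks=[#2:4@100 #3:2@104]
After op 4 [order #4] market_sell(qty=7): fills=#1x#4:2@99; bids=[-] asks=[#2:4@100 #3:2@104]
After op 5 [order #5] market_sell(qty=8): fills=none; bids=[-] asks=[#2:4@100 #3:2@104]
After op 6 [order #6] limit_buy(price=98, qty=5): fills=none; bids=[#6:5@98] asks=[#2:4@100 #3:2@104]
After op 7 [order #7] limit_sell(price=100, qty=6): fills=none; bids=[#6:5@98] asks=[#2:4@100 #7:6@100 #3:2@104]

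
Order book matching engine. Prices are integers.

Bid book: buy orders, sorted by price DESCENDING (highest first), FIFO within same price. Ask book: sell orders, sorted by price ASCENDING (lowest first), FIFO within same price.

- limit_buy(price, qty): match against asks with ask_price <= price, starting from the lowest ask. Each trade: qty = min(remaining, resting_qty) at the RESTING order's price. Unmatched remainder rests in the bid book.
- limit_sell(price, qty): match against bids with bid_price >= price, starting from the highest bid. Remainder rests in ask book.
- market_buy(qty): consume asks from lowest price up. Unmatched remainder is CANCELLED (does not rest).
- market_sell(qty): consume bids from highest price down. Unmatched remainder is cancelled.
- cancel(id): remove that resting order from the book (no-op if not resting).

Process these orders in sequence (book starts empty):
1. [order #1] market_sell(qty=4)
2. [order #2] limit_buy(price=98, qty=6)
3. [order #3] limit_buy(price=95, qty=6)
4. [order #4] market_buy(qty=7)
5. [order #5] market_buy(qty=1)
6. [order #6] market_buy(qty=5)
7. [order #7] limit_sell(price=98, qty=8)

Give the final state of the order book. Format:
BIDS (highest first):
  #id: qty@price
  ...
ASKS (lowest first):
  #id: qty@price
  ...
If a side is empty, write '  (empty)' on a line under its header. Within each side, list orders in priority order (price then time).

After op 1 [order #1] market_sell(qty=4): fills=none; bids=[-] asks=[-]
After op 2 [order #2] limit_buy(price=98, qty=6): fills=none; bids=[#2:6@98] asks=[-]
After op 3 [order #3] limit_buy(price=95, qty=6): fills=none; bids=[#2:6@98 #3:6@95] asks=[-]
After op 4 [order #4] market_buy(qty=7): fills=none; bids=[#2:6@98 #3:6@95] asks=[-]
After op 5 [order #5] market_buy(qty=1): fills=none; bids=[#2:6@98 #3:6@95] asks=[-]
After op 6 [order #6] market_buy(qty=5): fills=none; bids=[#2:6@98 #3:6@95] asks=[-]
After op 7 [order #7] limit_sell(price=98, qty=8): fills=#2x#7:6@98; bids=[#3:6@95] asks=[#7:2@98]

Answer: BIDS (highest first):
  #3: 6@95
ASKS (lowest first):
  #7: 2@98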